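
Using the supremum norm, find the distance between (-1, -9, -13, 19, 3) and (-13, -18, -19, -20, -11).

max(|x_i - y_i|) = max(|-1 - (-13)|, |-9 - (-18)|, |-13 - (-19)|, |19 - (-20)|, |3 - (-11)|) = max(12, 9, 6, 39, 14) = 39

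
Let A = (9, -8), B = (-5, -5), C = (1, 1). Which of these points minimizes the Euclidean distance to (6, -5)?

Distances: d(A) ≈ 4.2426, d(B) = 11, d(C) ≈ 7.8102. Nearest: A = (9, -8) with distance 4.2426.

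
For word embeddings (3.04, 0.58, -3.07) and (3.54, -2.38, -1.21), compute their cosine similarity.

With u = (3.04, 0.58, -3.07), v = (3.54, -2.38, -1.21):
u·v = 3.04·3.54 + 0.58·(-2.38) + (-3.07)·(-1.21) = 10.7616 + (-1.3804) + 3.7147 = 13.0959.
|u| = √(3.04² + 0.58² + (-3.07)²) = √(9.2416 + 0.3364 + 9.4249) = √19.0029, |v| = √(3.54² + (-2.38)² + (-1.21)²) = √(12.5316 + 5.6644 + 1.4641) = √19.6601.
cos θ = (u·v)/(|u||v|) = 13.0959/(√19.0029·√19.6601) ≈ 0.6775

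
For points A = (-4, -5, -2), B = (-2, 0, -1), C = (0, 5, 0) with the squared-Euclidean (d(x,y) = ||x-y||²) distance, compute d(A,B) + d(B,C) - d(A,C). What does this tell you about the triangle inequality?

d(A,B) = 2² + 5² + 1² = 30, d(B,C) = 2² + 5² + 1² = 30, d(A,C) = 4² + 10² + 2² = 120.
d(A,B) + d(B,C) - d(A,C) = 30 + 30 - 120 = 60 - 120 = -60. This is < 0, so the triangle inequality FAILS for these points (squared-Euclidean is not a metric).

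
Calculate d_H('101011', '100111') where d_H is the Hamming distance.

Differing positions: 3, 4. Hamming distance = 2.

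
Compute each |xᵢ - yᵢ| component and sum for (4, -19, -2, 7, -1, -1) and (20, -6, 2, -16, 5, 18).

Σ|x_i - y_i| = |4 - 20| + |-19 - (-6)| + |-2 - 2| + |7 - (-16)| + |-1 - 5| + |-1 - 18| = 16 + 13 + 4 + 23 + 6 + 19 = 81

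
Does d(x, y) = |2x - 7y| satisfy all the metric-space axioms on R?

No. d fails symmetry: d(7, 9) = |2·7 - 7·9| = |-49| = 49, but d(9, 7) = |2·9 - 7·7| = |-31| = 31. Since 49 ≠ 31, d(x,y) ≠ d(y,x) in general.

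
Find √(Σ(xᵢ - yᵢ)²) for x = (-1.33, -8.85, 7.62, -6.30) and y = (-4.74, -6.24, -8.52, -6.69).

√(Σ(x_i - y_i)²) = √((-1.33 - (-4.74))² + (-8.85 - (-6.24))² + (7.62 - (-8.52))² + (-6.3 - (-6.69))²)
= √(3.41² + (-2.61)² + 16.14² + 0.39²) = √(11.6281 + 6.8121 + 260.4996 + 0.1521) = √279.0919 ≈ 16.706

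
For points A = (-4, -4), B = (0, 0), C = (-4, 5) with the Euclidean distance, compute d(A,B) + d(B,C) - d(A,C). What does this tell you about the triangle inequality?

d(A,B) = √(4² + 4²) = √32 ≈ 5.6569, d(B,C) = √(4² + 5²) = √41 ≈ 6.4031, d(A,C) = √(0² + 9²) = √81 = 9.
d(A,B) + d(B,C) - d(A,C) = 5.6569 + 6.4031 - 9 = 12.06 - 9 = 3.06 (to 4 decimal places). This is ≥ 0, so the triangle inequality holds for these points.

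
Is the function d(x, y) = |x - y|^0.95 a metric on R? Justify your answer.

Yes. With 0 < p = 0.95 ≤ 1, d(x,y) = |x-y|^0.95 is a metric on R. Non-negativity and symmetry are immediate; |x-y|^0.95 = 0 ⟺ |x-y| = 0 ⟺ x = y. For the triangle inequality, the function t ↦ t^0.95 is subadditive on [0,∞) when p ≤ 1, so |x-z|^0.95 ≤ (|x-y| + |y-z|)^0.95 ≤ |x-y|^0.95 + |y-z|^0.95.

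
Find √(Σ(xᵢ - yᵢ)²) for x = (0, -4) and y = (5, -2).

√(Σ(x_i - y_i)²) = √((0 - 5)² + (-4 - (-2))²)
= √((-5)² + (-2)²) = √(25 + 4) = √29 ≈ 5.3852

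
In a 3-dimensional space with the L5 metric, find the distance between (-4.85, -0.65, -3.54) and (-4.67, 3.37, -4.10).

(Σ|x_i - y_i|^5)^(1/5) = (|-4.85 - (-4.67)|^5 + |-0.65 - 3.37|^5 + |-3.54 - (-4.1)|^5)^(1/5)
= (0.18^5 + 4.02^5 + 0.56^5)^(1/5) ≈ (0.0002 + 1049.8573 + 0.0551)^(1/5) = (1049.9126)^(1/5) ≈ 4.02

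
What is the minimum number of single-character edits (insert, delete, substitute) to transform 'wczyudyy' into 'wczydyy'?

Let D[i][j] be the edit distance between the first i characters of 'wczyudyy' and the first j characters of 'wczydyy', with D[i][0] = i, D[0][j] = j, and D[i][j] = D[i-1][j-1] if the characters match, else 1 + min(D[i-1][j], D[i][j-1], D[i-1][j-1]). Filling the table (rows: prefixes of 'wczyudyy', columns: prefixes of 'wczydyy'):
     ε  w  c  z  y  d  y  y
  ε  0  1  2  3  4  5  6  7
  w  1  0  1  2  3  4  5  6
  c  2  1  0  1  2  3  4  5
  z  3  2  1  0  1  2  3  4
  y  4  3  2  1  0  1  2  3
  u  5  4  3  2  1  1  2  3
  d  6  5  4  3  2  1  2  3
  y  7  6  5  4  3  2  1  2
  y  8  7  6  5  4  3  2  1
The bottom-right entry gives D[8][7] = 1, so no sequence of fewer than 1 edit works. Backtracking through the table gives one optimal edit sequence (1 edit):
  wczyudyy → wczydyy (del u @5)
Edit distance = 1.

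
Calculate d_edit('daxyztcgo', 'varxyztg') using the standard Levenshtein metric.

Let D[i][j] be the edit distance between the first i characters of 'daxyztcgo' and the first j characters of 'varxyztg', with D[i][0] = i, D[0][j] = j, and D[i][j] = D[i-1][j-1] if the characters match, else 1 + min(D[i-1][j], D[i][j-1], D[i-1][j-1]). Filling the table (rows: prefixes of 'daxyztcgo', columns: prefixes of 'varxyztg'):
     ε  v  a  r  x  y  z  t  g
  ε  0  1  2  3  4  5  6  7  8
  d  1  1  2  3  4  5  6  7  8
  a  2  2  1  2  3  4  5  6  7
  x  3  3  2  2  2  3  4  5  6
  y  4  4  3  3  3  2  3  4  5
  z  5  5  4  4  4  3  2  3  4
  t  6  6  5  5  5  4  3  2  3
  c  7  7  6  6  6  5  4  3  3
  g  8  8  7  7  7  6  5  4  3
  o  9  9  8  8  8  7  6  5  4
The bottom-right entry gives D[9][8] = 4, so no sequence of fewer than 4 edits works. Backtracking through the table gives one optimal edit sequence (4 edits):
  daxyztcgo → vaxyztcgo (sub d→v @1)
  vaxyztcgo → varxyztcgo (ins r @3)
  varxyztcgo → varxyztgo (del c @8)
  varxyztgo → varxyztg (del o @9)
Edit distance = 4.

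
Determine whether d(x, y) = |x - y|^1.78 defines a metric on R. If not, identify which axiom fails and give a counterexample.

No. d(x,y) = |x-y|^1.78 fails the triangle inequality since p = 1.78 > 1. Counterexample: x = 1, y = 10, z = 19. d(x,z) = |1 - 19|^1.78 = 18^1.78 ≈ 171.5478, but d(x,y) + d(y,z) = 9^1.78 + 9^1.78 ≈ 49.9519 + 49.9519 = 99.9038. Since 171.5478 > 99.9038, the triangle inequality is violated.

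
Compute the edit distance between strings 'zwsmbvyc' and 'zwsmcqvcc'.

Let D[i][j] be the edit distance between the first i characters of 'zwsmbvyc' and the first j characters of 'zwsmcqvcc', with D[i][0] = i, D[0][j] = j, and D[i][j] = D[i-1][j-1] if the characters match, else 1 + min(D[i-1][j], D[i][j-1], D[i-1][j-1]). Filling the table (rows: prefixes of 'zwsmbvyc', columns: prefixes of 'zwsmcqvcc'):
     ε  z  w  s  m  c  q  v  c  c
  ε  0  1  2  3  4  5  6  7  8  9
  z  1  0  1  2  3  4  5  6  7  8
  w  2  1  0  1  2  3  4  5  6  7
  s  3  2  1  0  1  2  3  4  5  6
  m  4  3  2  1  0  1  2  3  4  5
  b  5  4  3  2  1  1  2  3  4  5
  v  6  5  4  3  2  2  2  2  3  4
  y  7  6  5  4  3  3  3  3  3  4
  c  8  7  6  5  4  3  4  4  3  3
The bottom-right entry gives D[8][9] = 3, so no sequence of fewer than 3 edits works. Backtracking through the table gives one optimal edit sequence (3 edits):
  zwsmbvyc → zwsmcbvyc (ins c @5)
  zwsmcbvyc → zwsmcqvyc (sub b→q @6)
  zwsmcqvyc → zwsmcqvcc (sub y→c @8)
Edit distance = 3.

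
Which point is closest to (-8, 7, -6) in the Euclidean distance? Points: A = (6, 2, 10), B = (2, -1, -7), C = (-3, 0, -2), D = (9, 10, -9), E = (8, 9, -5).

Distances: d(A) ≈ 21.8403, d(B) ≈ 12.8452, d(C) ≈ 9.4868, d(D) ≈ 17.5214, d(E) ≈ 16.1555. Nearest: C = (-3, 0, -2) with distance 9.4868.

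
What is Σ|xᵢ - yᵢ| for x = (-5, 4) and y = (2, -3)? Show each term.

Σ|x_i - y_i| = |-5 - 2| + |4 - (-3)| = 7 + 7 = 14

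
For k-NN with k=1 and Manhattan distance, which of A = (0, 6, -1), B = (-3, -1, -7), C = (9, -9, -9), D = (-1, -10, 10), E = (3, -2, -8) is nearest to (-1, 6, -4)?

Distances: d(A) = 4, d(B) = 12, d(C) = 30, d(D) = 30, d(E) = 16. Nearest: A = (0, 6, -1) with distance 4.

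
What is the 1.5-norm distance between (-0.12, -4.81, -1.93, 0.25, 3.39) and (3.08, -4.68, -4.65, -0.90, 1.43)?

(Σ|x_i - y_i|^1.5)^(1/1.5) = (|-0.12 - 3.08|^1.5 + |-4.81 - (-4.68)|^1.5 + |-1.93 - (-4.65)|^1.5 + |0.25 - (-0.9)|^1.5 + |3.39 - 1.43|^1.5)^(1/1.5)
= (3.2^1.5 + 0.13^1.5 + 2.72^1.5 + 1.15^1.5 + 1.96^1.5)^(1/1.5) ≈ (5.7243 + 0.0469 + 4.4859 + 1.2332 + 2.744)^(1/1.5) = (14.2343)^(1/1.5) ≈ 5.8734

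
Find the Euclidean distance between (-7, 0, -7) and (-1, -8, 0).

√(Σ(x_i - y_i)²) = √((-7 - (-1))² + (0 - (-8))² + (-7 - 0)²)
= √((-6)² + 8² + (-7)²) = √(36 + 64 + 49) = √149 ≈ 12.2066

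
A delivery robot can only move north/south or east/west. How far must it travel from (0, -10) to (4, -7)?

Σ|x_i - y_i| = |0 - 4| + |-10 - (-7)| = 4 + 3 = 7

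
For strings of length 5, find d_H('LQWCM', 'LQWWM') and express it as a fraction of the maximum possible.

Differing positions: 4. Hamming distance = 1. The maximum possible Hamming distance for length-5 strings is 5, so d_H/5 = 1/5 = 0.2.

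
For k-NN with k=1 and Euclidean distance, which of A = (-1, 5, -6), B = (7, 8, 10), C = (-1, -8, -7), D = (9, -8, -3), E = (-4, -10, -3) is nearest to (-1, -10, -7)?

Distances: d(A) ≈ 15.0333, d(B) ≈ 26.0192, d(C) = 2, d(D) ≈ 10.9545, d(E) = 5. Nearest: C = (-1, -8, -7) with distance 2.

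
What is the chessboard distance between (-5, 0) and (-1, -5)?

max(|x_i - y_i|) = max(|-5 - (-1)|, |0 - (-5)|) = max(4, 5) = 5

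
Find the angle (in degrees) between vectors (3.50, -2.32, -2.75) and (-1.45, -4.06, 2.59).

With u = (3.50, -2.32, -2.75), v = (-1.45, -4.06, 2.59):
u·v = 3.5·(-1.45) + (-2.32)·(-4.06) + (-2.75)·2.59 = (-5.075) + 9.4192 + (-7.1225) = -2.7783.
|u| = √(3.5² + (-2.32)² + (-2.75)²) = √(12.25 + 5.3824 + 7.5625) = √25.1949, |v| = √((-1.45)² + (-4.06)² + 2.59²) = √(2.1025 + 16.4836 + 6.7081) = √25.2942.
cos θ = (u·v)/(|u||v|) = -2.7783/(√25.1949·√25.2942) ≈ -0.110056
θ = arccos(-0.110056) ≈ 96.32°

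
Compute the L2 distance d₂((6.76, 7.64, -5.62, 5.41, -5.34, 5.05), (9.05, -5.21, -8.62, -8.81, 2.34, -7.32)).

√(Σ(x_i - y_i)²) = √((6.76 - 9.05)² + (7.64 - (-5.21))² + (-5.62 - (-8.62))² + (5.41 - (-8.81))² + (-5.34 - 2.34)² + (5.05 - (-7.32))²)
= √((-2.29)² + 12.85² + 3² + 14.22² + (-7.68)² + 12.37²) = √(5.2441 + 165.1225 + 9 + 202.2084 + 58.9824 + 153.0169) = √593.5743 ≈ 24.3634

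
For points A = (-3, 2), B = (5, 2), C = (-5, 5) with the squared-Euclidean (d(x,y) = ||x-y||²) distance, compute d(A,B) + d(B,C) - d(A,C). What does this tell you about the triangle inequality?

d(A,B) = 8² + 0² = 64, d(B,C) = 10² + 3² = 109, d(A,C) = 2² + 3² = 13.
d(A,B) + d(B,C) - d(A,C) = 64 + 109 - 13 = 173 - 13 = 160. This is ≥ 0, so the triangle inequality holds for these points.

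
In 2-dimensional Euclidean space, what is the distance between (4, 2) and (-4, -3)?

√(Σ(x_i - y_i)²) = √((4 - (-4))² + (2 - (-3))²)
= √(8² + 5²) = √(64 + 25) = √89 ≈ 9.434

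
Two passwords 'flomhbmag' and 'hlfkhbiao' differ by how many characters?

Differing positions: 1, 3, 4, 7, 9. Hamming distance = 5.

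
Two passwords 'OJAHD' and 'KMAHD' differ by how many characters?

Differing positions: 1, 2. Hamming distance = 2.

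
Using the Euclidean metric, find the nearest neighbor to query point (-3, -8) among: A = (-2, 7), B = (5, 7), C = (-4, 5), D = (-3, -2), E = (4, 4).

Distances: d(A) ≈ 15.0333, d(B) = 17, d(C) ≈ 13.0384, d(D) = 6, d(E) ≈ 13.8924. Nearest: D = (-3, -2) with distance 6.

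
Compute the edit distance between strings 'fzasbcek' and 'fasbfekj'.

Let D[i][j] be the edit distance between the first i characters of 'fzasbcek' and the first j characters of 'fasbfekj', with D[i][0] = i, D[0][j] = j, and D[i][j] = D[i-1][j-1] if the characters match, else 1 + min(D[i-1][j], D[i][j-1], D[i-1][j-1]). Filling the table (rows: prefixes of 'fzasbcek', columns: prefixes of 'fasbfekj'):
     ε  f  a  s  b  f  e  k  j
  ε  0  1  2  3  4  5  6  7  8
  f  1  0  1  2  3  4  5  6  7
  z  2  1  1  2  3  4  5  6  7
  a  3  2  1  2  3  4  5  6  7
  s  4  3  2  1  2  3  4  5  6
  b  5  4  3  2  1  2  3  4  5
  c  6  5  4  3  2  2  3  4  5
  e  7  6  5  4  3  3  2  3  4
  k  8  7  6  5  4  4  3  2  3
The bottom-right entry gives D[8][8] = 3, so no sequence of fewer than 3 edits works. Backtracking through the table gives one optimal edit sequence (3 edits):
  fzasbcek → fasbcek (del z @2)
  fasbcek → fasbfek (sub c→f @5)
  fasbfek → fasbfekj (ins j @8)
Edit distance = 3.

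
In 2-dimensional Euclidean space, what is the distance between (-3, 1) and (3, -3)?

√(Σ(x_i - y_i)²) = √((-3 - 3)² + (1 - (-3))²)
= √((-6)² + 4²) = √(36 + 16) = √52 ≈ 7.2111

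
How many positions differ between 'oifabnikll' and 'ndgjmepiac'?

Differing positions: 1, 2, 3, 4, 5, 6, 7, 8, 9, 10. Hamming distance = 10.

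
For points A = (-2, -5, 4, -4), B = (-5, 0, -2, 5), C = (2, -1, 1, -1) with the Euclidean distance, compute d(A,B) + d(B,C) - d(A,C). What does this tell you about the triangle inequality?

d(A,B) = √(3² + 5² + 6² + 9²) = √151 ≈ 12.2882, d(B,C) = √(7² + 1² + 3² + 6²) = √95 ≈ 9.7468, d(A,C) = √(4² + 4² + 3² + 3²) = √50 ≈ 7.0711.
d(A,B) + d(B,C) - d(A,C) = 12.2882 + 9.7468 - 7.0711 = 22.035 - 7.0711 = 14.9639 (to 4 decimal places). This is ≥ 0, so the triangle inequality holds for these points.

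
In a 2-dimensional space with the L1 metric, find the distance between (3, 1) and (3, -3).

Σ|x_i - y_i| = |3 - 3| + |1 - (-3)| = 0 + 4 = 4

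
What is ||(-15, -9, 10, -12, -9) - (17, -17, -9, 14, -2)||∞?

max(|x_i - y_i|) = max(|-15 - 17|, |-9 - (-17)|, |10 - (-9)|, |-12 - 14|, |-9 - (-2)|) = max(32, 8, 19, 26, 7) = 32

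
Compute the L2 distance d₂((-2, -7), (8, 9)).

√(Σ(x_i - y_i)²) = √((-2 - 8)² + (-7 - 9)²)
= √((-10)² + (-16)²) = √(100 + 256) = √356 ≈ 18.868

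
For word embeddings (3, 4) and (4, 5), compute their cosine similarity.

With u = (3, 4), v = (4, 5):
u·v = 3·4 + 4·5 = 12 + 20 = 32.
|u| = √(3² + 4²) = √25, |v| = √(4² + 5²) = √41, so |u||v| = √(25·41) = √1025.
cos θ = (u·v)/(|u||v|) = 32/√1025 ≈ 0.9995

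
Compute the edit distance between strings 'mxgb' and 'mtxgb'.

Let D[i][j] be the edit distance between the first i characters of 'mxgb' and the first j characters of 'mtxgb', with D[i][0] = i, D[0][j] = j, and D[i][j] = D[i-1][j-1] if the characters match, else 1 + min(D[i-1][j], D[i][j-1], D[i-1][j-1]). Filling the table (rows: prefixes of 'mxgb', columns: prefixes of 'mtxgb'):
     ε  m  t  x  g  b
  ε  0  1  2  3  4  5
  m  1  0  1  2  3  4
  x  2  1  1  1  2  3
  g  3  2  2  2  1  2
  b  4  3  3  3  2  1
The bottom-right entry gives D[4][5] = 1, so no sequence of fewer than 1 edit works. Backtracking through the table gives one optimal edit sequence (1 edit):
  mxgb → mtxgb (ins t @2)
Edit distance = 1.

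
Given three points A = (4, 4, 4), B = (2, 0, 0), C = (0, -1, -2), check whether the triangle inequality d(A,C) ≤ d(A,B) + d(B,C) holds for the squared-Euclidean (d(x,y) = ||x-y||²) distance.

d(A,B) = 2² + 4² + 4² = 36, d(B,C) = 2² + 1² + 2² = 9, d(A,C) = 4² + 5² + 6² = 77.
d(A,C) = 77 > 36 + 9 = 45. Triangle inequality is VIOLATED. (Squared-Euclidean is not a metric — this is a counterexample.)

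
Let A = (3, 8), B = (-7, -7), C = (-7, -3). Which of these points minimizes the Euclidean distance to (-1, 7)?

Distances: d(A) ≈ 4.1231, d(B) ≈ 15.2315, d(C) ≈ 11.6619. Nearest: A = (3, 8) with distance 4.1231.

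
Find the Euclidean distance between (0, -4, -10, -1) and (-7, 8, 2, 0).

√(Σ(x_i - y_i)²) = √((0 - (-7))² + (-4 - 8)² + (-10 - 2)² + (-1 - 0)²)
= √(7² + (-12)² + (-12)² + (-1)²) = √(49 + 144 + 144 + 1) = √338 ≈ 18.3848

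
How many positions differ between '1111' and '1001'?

Differing positions: 2, 3. Hamming distance = 2.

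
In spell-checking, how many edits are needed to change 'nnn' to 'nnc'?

Let D[i][j] be the edit distance between the first i characters of 'nnn' and the first j characters of 'nnc', with D[i][0] = i, D[0][j] = j, and D[i][j] = D[i-1][j-1] if the characters match, else 1 + min(D[i-1][j], D[i][j-1], D[i-1][j-1]). Filling the table (rows: prefixes of 'nnn', columns: prefixes of 'nnc'):
     ε  n  n  c
  ε  0  1  2  3
  n  1  0  1  2
  n  2  1  0  1
  n  3  2  1  1
The bottom-right entry gives D[3][3] = 1, so no sequence of fewer than 1 edit works. Backtracking through the table gives one optimal edit sequence (1 edit):
  nnn → nnc (sub n→c @3)
Edit distance = 1.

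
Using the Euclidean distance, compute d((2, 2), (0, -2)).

(Σ|x_i - y_i|^2)^(1/2) = (|2 - 0|^2 + |2 - (-2)|^2)^(1/2)
= (2^2 + 4^2)^(1/2) = (4 + 16)^(1/2) = (20)^(1/2) ≈ 4.4721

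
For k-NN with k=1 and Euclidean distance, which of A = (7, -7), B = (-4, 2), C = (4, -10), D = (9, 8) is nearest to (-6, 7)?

Distances: d(A) ≈ 19.105, d(B) ≈ 5.3852, d(C) ≈ 19.7231, d(D) ≈ 15.0333. Nearest: B = (-4, 2) with distance 5.3852.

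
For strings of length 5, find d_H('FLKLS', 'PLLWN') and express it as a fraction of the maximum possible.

Differing positions: 1, 3, 4, 5. Hamming distance = 4. The maximum possible Hamming distance for length-5 strings is 5, so d_H/5 = 4/5 = 0.8.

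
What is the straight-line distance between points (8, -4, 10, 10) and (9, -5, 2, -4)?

√(Σ(x_i - y_i)²) = √((8 - 9)² + (-4 - (-5))² + (10 - 2)² + (10 - (-4))²)
= √((-1)² + 1² + 8² + 14²) = √(1 + 1 + 64 + 196) = √262 ≈ 16.1864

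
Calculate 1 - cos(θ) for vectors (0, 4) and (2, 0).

With u = (0, 4), v = (2, 0):
u·v = 0·2 + 4·0 = 0 + 0 = 0.
|u| = √(0² + 4²) = √16, |v| = √(2² + 0²) = √4, so |u||v| = √(16·4) = √64 = 8.
cos θ = (u·v)/(|u||v|) = 0/8 = 0
Cosine distance = 1 - cos θ = 1 - 0 = 1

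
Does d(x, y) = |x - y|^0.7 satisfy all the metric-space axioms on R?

Yes. With 0 < p = 0.7 ≤ 1, d(x,y) = |x-y|^0.7 is a metric on R. Non-negativity and symmetry are immediate; |x-y|^0.7 = 0 ⟺ |x-y| = 0 ⟺ x = y. For the triangle inequality, the function t ↦ t^0.7 is subadditive on [0,∞) when p ≤ 1, so |x-z|^0.7 ≤ (|x-y| + |y-z|)^0.7 ≤ |x-y|^0.7 + |y-z|^0.7.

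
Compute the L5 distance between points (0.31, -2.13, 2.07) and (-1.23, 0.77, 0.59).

(Σ|x_i - y_i|^5)^(1/5) = (|0.31 - (-1.23)|^5 + |-2.13 - 0.77|^5 + |2.07 - 0.59|^5)^(1/5)
= (1.54^5 + 2.9^5 + 1.48^5)^(1/5) ≈ (8.6617 + 205.1115 + 7.1008)^(1/5) = (220.874)^(1/5) ≈ 2.9433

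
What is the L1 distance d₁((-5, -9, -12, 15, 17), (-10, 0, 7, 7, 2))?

Σ|x_i - y_i| = |-5 - (-10)| + |-9 - 0| + |-12 - 7| + |15 - 7| + |17 - 2| = 5 + 9 + 19 + 8 + 15 = 56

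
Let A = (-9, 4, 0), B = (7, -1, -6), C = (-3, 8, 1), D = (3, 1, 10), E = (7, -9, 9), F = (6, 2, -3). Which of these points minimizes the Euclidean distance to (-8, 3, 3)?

Distances: d(A) ≈ 3.3166, d(B) ≈ 17.9444, d(C) ≈ 7.3485, d(D) ≈ 13.1909, d(E) ≈ 20.1246, d(F) ≈ 15.2643. Nearest: A = (-9, 4, 0) with distance 3.3166.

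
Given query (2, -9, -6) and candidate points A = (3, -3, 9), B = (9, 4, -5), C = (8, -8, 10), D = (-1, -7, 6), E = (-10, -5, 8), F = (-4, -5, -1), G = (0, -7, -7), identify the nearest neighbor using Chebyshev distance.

Distances: d(A) = 15, d(B) = 13, d(C) = 16, d(D) = 12, d(E) = 14, d(F) = 6, d(G) = 2. Nearest: G = (0, -7, -7) with distance 2.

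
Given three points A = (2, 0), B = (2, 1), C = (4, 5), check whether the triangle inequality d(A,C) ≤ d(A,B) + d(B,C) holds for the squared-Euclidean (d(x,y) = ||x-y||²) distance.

d(A,B) = 0² + 1² = 1, d(B,C) = 2² + 4² = 20, d(A,C) = 2² + 5² = 29.
d(A,C) = 29 > 1 + 20 = 21. Triangle inequality is VIOLATED. (Squared-Euclidean is not a metric — this is a counterexample.)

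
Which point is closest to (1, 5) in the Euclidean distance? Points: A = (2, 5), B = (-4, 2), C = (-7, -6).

Distances: d(A) = 1, d(B) ≈ 5.831, d(C) ≈ 13.6015. Nearest: A = (2, 5) with distance 1.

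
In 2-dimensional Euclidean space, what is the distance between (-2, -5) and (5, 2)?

√(Σ(x_i - y_i)²) = √((-2 - 5)² + (-5 - 2)²)
= √((-7)² + (-7)²) = √(49 + 49) = √98 ≈ 9.8995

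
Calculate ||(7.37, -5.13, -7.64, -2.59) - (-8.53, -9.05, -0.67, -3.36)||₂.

√(Σ(x_i - y_i)²) = √((7.37 - (-8.53))² + (-5.13 - (-9.05))² + (-7.64 - (-0.67))² + (-2.59 - (-3.36))²)
= √(15.9² + 3.92² + (-6.97)² + 0.77²) = √(252.81 + 15.3664 + 48.5809 + 0.5929) = √317.3502 ≈ 17.8143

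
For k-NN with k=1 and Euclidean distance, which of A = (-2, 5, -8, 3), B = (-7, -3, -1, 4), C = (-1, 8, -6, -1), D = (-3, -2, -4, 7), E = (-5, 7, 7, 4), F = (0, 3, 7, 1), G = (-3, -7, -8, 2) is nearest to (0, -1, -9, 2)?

Distances: d(A) ≈ 6.4807, d(B) = 11, d(C) = 10, d(D) ≈ 7.746, d(E) ≈ 18.6815, d(F) ≈ 16.5227, d(G) ≈ 6.7823. Nearest: A = (-2, 5, -8, 3) with distance 6.4807.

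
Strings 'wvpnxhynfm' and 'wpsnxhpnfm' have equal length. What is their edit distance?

Let D[i][j] be the edit distance between the first i characters of 'wvpnxhynfm' and the first j characters of 'wpsnxhpnfm', with D[i][0] = i, D[0][j] = j, and D[i][j] = D[i-1][j-1] if the characters match, else 1 + min(D[i-1][j], D[i][j-1], D[i-1][j-1]). Filling the table (rows: prefixes of 'wvpnxhynfm', columns: prefixes of 'wpsnxhpnfm'):
     ε  w  p  s  n  x  h  p  n  f  m
  ε  0  1  2  3  4  5  6  7  8  9 10
  w  1  0  1  2  3  4  5  6  7  8  9
  v  2  1  1  2  3  4  5  6  7  8  9
  p  3  2  1  2  3  4  5  5  6  7  8
  n  4  3  2  2  2  3  4  5  5  6  7
  x  5  4  3  3  3  2  3  4  5  6  7
  h  6  5  4  4  4  3  2  3  4  5  6
  y  7  6  5  5  5  4  3  3  4  5  6
  n  8  7  6  6  5  5  4  4  3  4  5
  f  9  8  7  7  6  6  5  5  4  3  4
  m 10  9  8  8  7  7  6  6  5  4  3
The bottom-right entry gives D[10][10] = 3, so no sequence of fewer than 3 edits works. Backtracking through the table gives one optimal edit sequence (3 edits):
  wvpnxhynfm → wppnxhynfm (sub v→p @2)
  wppnxhynfm → wpsnxhynfm (sub p→s @3)
  wpsnxhynfm → wpsnxhpnfm (sub y→p @7)
Edit distance = 3.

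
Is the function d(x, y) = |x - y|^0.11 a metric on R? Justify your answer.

Yes. With 0 < p = 0.11 ≤ 1, d(x,y) = |x-y|^0.11 is a metric on R. Non-negativity and symmetry are immediate; |x-y|^0.11 = 0 ⟺ |x-y| = 0 ⟺ x = y. For the triangle inequality, the function t ↦ t^0.11 is subadditive on [0,∞) when p ≤ 1, so |x-z|^0.11 ≤ (|x-y| + |y-z|)^0.11 ≤ |x-y|^0.11 + |y-z|^0.11.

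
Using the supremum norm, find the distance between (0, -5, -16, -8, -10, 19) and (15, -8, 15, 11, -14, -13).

max(|x_i - y_i|) = max(|0 - 15|, |-5 - (-8)|, |-16 - 15|, |-8 - 11|, |-10 - (-14)|, |19 - (-13)|) = max(15, 3, 31, 19, 4, 32) = 32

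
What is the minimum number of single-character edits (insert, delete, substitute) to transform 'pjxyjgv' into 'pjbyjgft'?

Let D[i][j] be the edit distance between the first i characters of 'pjxyjgv' and the first j characters of 'pjbyjgft', with D[i][0] = i, D[0][j] = j, and D[i][j] = D[i-1][j-1] if the characters match, else 1 + min(D[i-1][j], D[i][j-1], D[i-1][j-1]). Filling the table (rows: prefixes of 'pjxyjgv', columns: prefixes of 'pjbyjgft'):
     ε  p  j  b  y  j  g  f  t
  ε  0  1  2  3  4  5  6  7  8
  p  1  0  1  2  3  4  5  6  7
  j  2  1  0  1  2  3  4  5  6
  x  3  2  1  1  2  3  4  5  6
  y  4  3  2  2  1  2  3  4  5
  j  5  4  3  3  2  1  2  3  4
  g  6  5  4  4  3  2  1  2  3
  v  7  6  5  5  4  3  2  2  3
The bottom-right entry gives D[7][8] = 3, so no sequence of fewer than 3 edits works. Backtracking through the table gives one optimal edit sequence (3 edits):
  pjxyjgv → pjbyjgv (sub x→b @3)
  pjbyjgv → pjbyjgfv (ins f @7)
  pjbyjgfv → pjbyjgft (sub v→t @8)
Edit distance = 3.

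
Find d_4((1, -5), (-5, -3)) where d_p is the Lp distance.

(Σ|x_i - y_i|^4)^(1/4) = (|1 - (-5)|^4 + |-5 - (-3)|^4)^(1/4)
= (6^4 + 2^4)^(1/4) = (1296 + 16)^(1/4) = (1312)^(1/4) ≈ 6.0184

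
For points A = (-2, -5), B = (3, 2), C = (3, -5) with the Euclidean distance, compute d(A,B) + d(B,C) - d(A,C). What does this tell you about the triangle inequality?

d(A,B) = √(5² + 7²) = √74 ≈ 8.6023, d(B,C) = √(0² + 7²) = √49 = 7, d(A,C) = √(5² + 0²) = √25 = 5.
d(A,B) + d(B,C) - d(A,C) = 8.6023 + 7 - 5 = 15.6023 - 5 = 10.6023 (to 4 decimal places). This is ≥ 0, so the triangle inequality holds for these points.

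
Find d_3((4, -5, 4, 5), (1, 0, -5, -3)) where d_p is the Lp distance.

(Σ|x_i - y_i|^3)^(1/3) = (|4 - 1|^3 + |-5 - 0|^3 + |4 - (-5)|^3 + |5 - (-3)|^3)^(1/3)
= (3^3 + 5^3 + 9^3 + 8^3)^(1/3) = (27 + 125 + 729 + 512)^(1/3) = (1393)^(1/3) ≈ 11.1682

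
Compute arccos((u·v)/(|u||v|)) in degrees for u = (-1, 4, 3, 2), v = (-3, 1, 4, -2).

With u = (-1, 4, 3, 2), v = (-3, 1, 4, -2):
u·v = (-1)·(-3) + 4·1 + 3·4 + 2·(-2) = 3 + 4 + 12 + (-4) = 15.
|u| = √((-1)² + 4² + 3² + 2²) = √30, |v| = √((-3)² + 1² + 4² + (-2)²) = √30, so |u||v| = √(30·30) = √900 = 30.
cos θ = (u·v)/(|u||v|) = 15/30 = 0.5
θ = arccos(0.5) = 60°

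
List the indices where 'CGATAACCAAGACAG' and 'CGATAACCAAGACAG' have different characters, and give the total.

Differing positions: none. Hamming distance = 0.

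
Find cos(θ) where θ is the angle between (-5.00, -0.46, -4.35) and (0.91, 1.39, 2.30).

With u = (-5.00, -0.46, -4.35), v = (0.91, 1.39, 2.30):
u·v = (-5)·0.91 + (-0.46)·1.39 + (-4.35)·2.3 = (-4.55) + (-0.6394) + (-10.005) = -15.1944.
|u| = √((-5)² + (-0.46)² + (-4.35)²) = √(25 + 0.2116 + 18.9225) = √44.1341, |v| = √(0.91² + 1.39² + 2.3²) = √(0.8281 + 1.9321 + 5.29) = √8.0502.
cos θ = (u·v)/(|u||v|) = -15.1944/(√44.1341·√8.0502) ≈ -0.8061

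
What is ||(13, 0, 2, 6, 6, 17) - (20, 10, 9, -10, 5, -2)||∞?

max(|x_i - y_i|) = max(|13 - 20|, |0 - 10|, |2 - 9|, |6 - (-10)|, |6 - 5|, |17 - (-2)|) = max(7, 10, 7, 16, 1, 19) = 19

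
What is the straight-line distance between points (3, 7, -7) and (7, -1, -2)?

√(Σ(x_i - y_i)²) = √((3 - 7)² + (7 - (-1))² + (-7 - (-2))²)
= √((-4)² + 8² + (-5)²) = √(16 + 64 + 25) = √105 ≈ 10.247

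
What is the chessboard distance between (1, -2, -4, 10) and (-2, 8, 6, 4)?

max(|x_i - y_i|) = max(|1 - (-2)|, |-2 - 8|, |-4 - 6|, |10 - 4|) = max(3, 10, 10, 6) = 10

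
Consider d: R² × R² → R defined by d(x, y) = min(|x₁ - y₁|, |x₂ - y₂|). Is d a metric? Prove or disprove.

No. d fails identity of indiscernibles: take x = (-3, 0) and y = (-3, 6). Then d(x,y) = min(|-3 - (-3)|, |0 - 6|) = min(0, 6) = 0, yet x ≠ y.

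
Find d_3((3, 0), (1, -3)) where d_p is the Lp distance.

(Σ|x_i - y_i|^3)^(1/3) = (|3 - 1|^3 + |0 - (-3)|^3)^(1/3)
= (2^3 + 3^3)^(1/3) = (8 + 27)^(1/3) = (35)^(1/3) ≈ 3.2711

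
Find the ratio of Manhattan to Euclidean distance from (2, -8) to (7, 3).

L1 = |2 - 7| + |-8 - 3| = 5 + 11 = 16
L2 = √(5² + 11²) = √146 ≈ 12.083
L1 ≥ L2 always (equality iff movement is along one axis); L1 > L2 here.
Ratio L1/L2 = 16/√146 ≈ 1.3242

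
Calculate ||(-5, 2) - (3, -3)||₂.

√(Σ(x_i - y_i)²) = √((-5 - 3)² + (2 - (-3))²)
= √((-8)² + 5²) = √(64 + 25) = √89 ≈ 9.434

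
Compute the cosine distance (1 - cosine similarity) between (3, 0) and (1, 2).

With u = (3, 0), v = (1, 2):
u·v = 3·1 + 0·2 = 3 + 0 = 3.
|u| = √(3² + 0²) = √9, |v| = √(1² + 2²) = √5, so |u||v| = √(9·5) = √45.
cos θ = (u·v)/(|u||v|) = 3/√45 ≈ 0.4472
Cosine distance = 1 - cos θ ≈ 1 - 0.4472 = 0.5528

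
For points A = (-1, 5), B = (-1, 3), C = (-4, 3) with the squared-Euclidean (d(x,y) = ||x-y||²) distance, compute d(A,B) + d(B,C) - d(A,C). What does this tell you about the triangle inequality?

d(A,B) = 0² + 2² = 4, d(B,C) = 3² + 0² = 9, d(A,C) = 3² + 2² = 13.
d(A,B) + d(B,C) - d(A,C) = 4 + 9 - 13 = 13 - 13 = 0. This is ≥ 0, so the triangle inequality holds for these points.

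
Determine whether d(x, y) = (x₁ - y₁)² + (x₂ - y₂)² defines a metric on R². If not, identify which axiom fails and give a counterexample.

No. The squared Euclidean distance fails the triangle inequality. Counterexample: x = (0, 0), y = (5, 5), z = (10, 10). d(x,z) = 10² + 10² = 200, but d(x,y) + d(y,z) = (5² + 5²) + (5² + 5²) = 50 + 50 = 100. Since 200 > 100, the triangle inequality is violated. (Note: √d, the ordinary Euclidean distance, IS a metric.)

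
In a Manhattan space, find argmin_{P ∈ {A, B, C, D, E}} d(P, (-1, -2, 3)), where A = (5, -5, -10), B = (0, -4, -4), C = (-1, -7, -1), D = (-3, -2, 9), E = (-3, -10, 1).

Distances: d(A) = 22, d(B) = 10, d(C) = 9, d(D) = 8, d(E) = 12. Nearest: D = (-3, -2, 9) with distance 8.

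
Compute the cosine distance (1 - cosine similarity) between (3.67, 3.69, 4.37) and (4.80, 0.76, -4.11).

With u = (3.67, 3.69, 4.37), v = (4.80, 0.76, -4.11):
u·v = 3.67·4.8 + 3.69·0.76 + 4.37·(-4.11) = 17.616 + 2.8044 + (-17.9607) = 2.4597.
|u| = √(3.67² + 3.69² + 4.37²) = √(13.4689 + 13.6161 + 19.0969) = √46.1819, |v| = √(4.8² + 0.76² + (-4.11)²) = √(23.04 + 0.5776 + 16.8921) = √40.5097.
cos θ = (u·v)/(|u||v|) = 2.4597/(√46.1819·√40.5097) ≈ 0.0569
Cosine distance = 1 - cos θ ≈ 1 - 0.0569 = 0.9431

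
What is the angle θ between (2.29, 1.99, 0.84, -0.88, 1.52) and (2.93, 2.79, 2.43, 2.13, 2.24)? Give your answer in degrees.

With u = (2.29, 1.99, 0.84, -0.88, 1.52), v = (2.93, 2.79, 2.43, 2.13, 2.24):
u·v = 2.29·2.93 + 1.99·2.79 + 0.84·2.43 + (-0.88)·2.13 + 1.52·2.24 = 6.7097 + 5.5521 + 2.0412 + (-1.8744) + 3.4048 = 15.8334.
|u| = √(2.29² + 1.99² + 0.84² + (-0.88)² + 1.52²) = √(5.2441 + 3.9601 + 0.7056 + 0.7744 + 2.3104) = √12.9946, |v| = √(2.93² + 2.79² + 2.43² + 2.13² + 2.24²) = √(8.5849 + 7.7841 + 5.9049 + 4.5369 + 5.0176) = √31.8284.
cos θ = (u·v)/(|u||v|) = 15.8334/(√12.9946·√31.8284) ≈ 0.778548
θ = arccos(0.778548) ≈ 38.87°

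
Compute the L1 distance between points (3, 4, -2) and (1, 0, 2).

Σ|x_i - y_i| = |3 - 1| + |4 - 0| + |-2 - 2| = 2 + 4 + 4 = 10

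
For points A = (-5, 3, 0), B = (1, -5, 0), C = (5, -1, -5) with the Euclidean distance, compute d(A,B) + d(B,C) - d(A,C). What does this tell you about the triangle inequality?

d(A,B) = √(6² + 8² + 0²) = √100 = 10, d(B,C) = √(4² + 4² + 5²) = √57 ≈ 7.5498, d(A,C) = √(10² + 4² + 5²) = √141 ≈ 11.8743.
d(A,B) + d(B,C) - d(A,C) = 10 + 7.5498 - 11.8743 = 17.5498 - 11.8743 = 5.6755 (to 4 decimal places). This is ≥ 0, so the triangle inequality holds for these points.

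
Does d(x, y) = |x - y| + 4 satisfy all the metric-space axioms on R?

No. d fails identity of indiscernibles (specifically d(x,x) = 0): d(-1, -1) = |-1 - (-1)| + 4 = 0 + 4 = 4 ≠ 0.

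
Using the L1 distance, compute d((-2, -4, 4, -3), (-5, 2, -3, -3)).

Σ|x_i - y_i| = |-2 - (-5)| + |-4 - 2| + |4 - (-3)| + |-3 - (-3)| = 3 + 6 + 7 + 0 = 16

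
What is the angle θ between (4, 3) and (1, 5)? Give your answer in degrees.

With u = (4, 3), v = (1, 5):
u·v = 4·1 + 3·5 = 4 + 15 = 19.
|u| = √(4² + 3²) = √25, |v| = √(1² + 5²) = √26, so |u||v| = √(25·26) = √650.
cos θ = (u·v)/(|u||v|) = 19/√650 ≈ 0.745241
θ = arccos(0.745241) ≈ 41.82°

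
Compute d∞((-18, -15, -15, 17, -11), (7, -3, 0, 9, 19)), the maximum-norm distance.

max(|x_i - y_i|) = max(|-18 - 7|, |-15 - (-3)|, |-15 - 0|, |17 - 9|, |-11 - 19|) = max(25, 12, 15, 8, 30) = 30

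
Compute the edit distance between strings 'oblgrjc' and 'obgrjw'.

Let D[i][j] be the edit distance between the first i characters of 'oblgrjc' and the first j characters of 'obgrjw', with D[i][0] = i, D[0][j] = j, and D[i][j] = D[i-1][j-1] if the characters match, else 1 + min(D[i-1][j], D[i][j-1], D[i-1][j-1]). Filling the table (rows: prefixes of 'oblgrjc', columns: prefixes of 'obgrjw'):
     ε  o  b  g  r  j  w
  ε  0  1  2  3  4  5  6
  o  1  0  1  2  3  4  5
  b  2  1  0  1  2  3  4
  l  3  2  1  1  2  3  4
  g  4  3  2  1  2  3  4
  r  5  4  3  2  1  2  3
  j  6  5  4  3  2  1  2
  c  7  6  5  4  3  2  2
The bottom-right entry gives D[7][6] = 2, so no sequence of fewer than 2 edits works. Backtracking through the table gives one optimal edit sequence (2 edits):
  oblgrjc → obgrjc (del l @3)
  obgrjc → obgrjw (sub c→w @6)
Edit distance = 2.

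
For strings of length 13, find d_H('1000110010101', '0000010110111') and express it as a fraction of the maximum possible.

Differing positions: 1, 5, 8, 12. Hamming distance = 4. The maximum possible Hamming distance for length-13 strings is 13, so d_H/13 = 4/13 ≈ 0.3077.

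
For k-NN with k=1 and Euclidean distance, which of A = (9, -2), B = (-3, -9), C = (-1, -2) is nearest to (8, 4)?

Distances: d(A) ≈ 6.0828, d(B) ≈ 17.0294, d(C) ≈ 10.8167. Nearest: A = (9, -2) with distance 6.0828.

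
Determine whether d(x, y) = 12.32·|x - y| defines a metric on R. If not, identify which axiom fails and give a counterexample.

Yes. Since |x - y| is a metric on R and 12.32 > 0, the positive scalar multiple 12.32·|x - y| is also a metric: scaling by a positive constant preserves non-negativity, identity (d=0 ⟺ |x-y|=0 ⟺ x=y), symmetry, and the triangle inequality.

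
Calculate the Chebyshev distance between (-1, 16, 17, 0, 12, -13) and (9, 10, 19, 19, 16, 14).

max(|x_i - y_i|) = max(|-1 - 9|, |16 - 10|, |17 - 19|, |0 - 19|, |12 - 16|, |-13 - 14|) = max(10, 6, 2, 19, 4, 27) = 27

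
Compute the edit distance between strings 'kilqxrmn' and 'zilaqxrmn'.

Let D[i][j] be the edit distance between the first i characters of 'kilqxrmn' and the first j characters of 'zilaqxrmn', with D[i][0] = i, D[0][j] = j, and D[i][j] = D[i-1][j-1] if the characters match, else 1 + min(D[i-1][j], D[i][j-1], D[i-1][j-1]). Filling the table (rows: prefixes of 'kilqxrmn', columns: prefixes of 'zilaqxrmn'):
     ε  z  i  l  a  q  x  r  m  n
  ε  0  1  2  3  4  5  6  7  8  9
  k  1  1  2  3  4  5  6  7  8  9
  i  2  2  1  2  3  4  5  6  7  8
  l  3  3  2  1  2  3  4  5  6  7
  q  4  4  3  2  2  2  3  4  5  6
  x  5  5  4  3  3  3  2  3  4  5
  r  6  6  5  4  4  4  3  2  3  4
  m  7  7  6  5  5  5  4  3  2  3
  n  8  8  7  6  6  6  5  4  3  2
The bottom-right entry gives D[8][9] = 2, so no sequence of fewer than 2 edits works. Backtracking through the table gives one optimal edit sequence (2 edits):
  kilqxrmn → zilqxrmn (sub k→z @1)
  zilqxrmn → zilaqxrmn (ins a @4)
Edit distance = 2.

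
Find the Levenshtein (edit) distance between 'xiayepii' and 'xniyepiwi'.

Let D[i][j] be the edit distance between the first i characters of 'xiayepii' and the first j characters of 'xniyepiwi', with D[i][0] = i, D[0][j] = j, and D[i][j] = D[i-1][j-1] if the characters match, else 1 + min(D[i-1][j], D[i][j-1], D[i-1][j-1]). Filling the table (rows: prefixes of 'xiayepii', columns: prefixes of 'xniyepiwi'):
     ε  x  n  i  y  e  p  i  w  i
  ε  0  1  2  3  4  5  6  7  8  9
  x  1  0  1  2  3  4  5  6  7  8
  i  2  1  1  1  2  3  4  5  6  7
  a  3  2  2  2  2  3  4  5  6  7
  y  4  3  3  3  2  3  4  5  6  7
  e  5  4  4  4  3  2  3  4  5  6
  p  6  5  5  5  4  3  2  3  4  5
  i  7  6  6  5  5  4  3  2  3  4
  i  8  7  7  6  6  5  4  3  3  3
The bottom-right entry gives D[8][9] = 3, so no sequence of fewer than 3 edits works. Backtracking through the table gives one optimal edit sequence (3 edits):
  xiayepii → xnayepii (sub i→n @2)
  xnayepii → xniyepii (sub a→i @3)
  xniyepii → xniyepiwi (ins w @8)
Edit distance = 3.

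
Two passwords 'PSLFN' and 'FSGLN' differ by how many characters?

Differing positions: 1, 3, 4. Hamming distance = 3.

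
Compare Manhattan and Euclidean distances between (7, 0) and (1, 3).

L1 = |7 - 1| + |0 - 3| = 6 + 3 = 9
L2 = √(6² + 3²) = √45 ≈ 6.7082
L1 ≥ L2 always (equality iff movement is along one axis); L1 > L2 here.
Ratio L1/L2 = 9/√45 ≈ 1.3416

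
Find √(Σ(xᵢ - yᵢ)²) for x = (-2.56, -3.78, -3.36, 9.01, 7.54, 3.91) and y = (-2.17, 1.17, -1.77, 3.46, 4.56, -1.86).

√(Σ(x_i - y_i)²) = √((-2.56 - (-2.17))² + (-3.78 - 1.17)² + (-3.36 - (-1.77))² + (9.01 - 3.46)² + (7.54 - 4.56)² + (3.91 - (-1.86))²)
= √((-0.39)² + (-4.95)² + (-1.59)² + 5.55² + 2.98² + 5.77²) = √(0.1521 + 24.5025 + 2.5281 + 30.8025 + 8.8804 + 33.2929) = √100.1585 ≈ 10.0079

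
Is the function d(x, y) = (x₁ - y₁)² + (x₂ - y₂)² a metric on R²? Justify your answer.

No. The squared Euclidean distance fails the triangle inequality. Counterexample: x = (0, 0), y = (4, 3), z = (8, 6). d(x,z) = 8² + 6² = 100, but d(x,y) + d(y,z) = (4² + 3²) + (4² + 3²) = 25 + 25 = 50. Since 100 > 50, the triangle inequality is violated. (Note: √d, the ordinary Euclidean distance, IS a metric.)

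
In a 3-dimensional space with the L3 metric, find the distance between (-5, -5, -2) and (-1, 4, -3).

(Σ|x_i - y_i|^3)^(1/3) = (|-5 - (-1)|^3 + |-5 - 4|^3 + |-2 - (-3)|^3)^(1/3)
= (4^3 + 9^3 + 1^3)^(1/3) = (64 + 729 + 1)^(1/3) = (794)^(1/3) ≈ 9.2599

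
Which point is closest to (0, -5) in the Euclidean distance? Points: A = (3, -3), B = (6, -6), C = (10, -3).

Distances: d(A) ≈ 3.6056, d(B) ≈ 6.0828, d(C) ≈ 10.198. Nearest: A = (3, -3) with distance 3.6056.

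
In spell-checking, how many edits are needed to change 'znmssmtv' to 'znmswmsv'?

Let D[i][j] be the edit distance between the first i characters of 'znmssmtv' and the first j characters of 'znmswmsv', with D[i][0] = i, D[0][j] = j, and D[i][j] = D[i-1][j-1] if the characters match, else 1 + min(D[i-1][j], D[i][j-1], D[i-1][j-1]). Filling the table (rows: prefixes of 'znmssmtv', columns: prefixes of 'znmswmsv'):
     ε  z  n  m  s  w  m  s  v
  ε  0  1  2  3  4  5  6  7  8
  z  1  0  1  2  3  4  5  6  7
  n  2  1  0  1  2  3  4  5  6
  m  3  2  1  0  1  2  3  4  5
  s  4  3  2  1  0  1  2  3  4
  s  5  4  3  2  1  1  2  2  3
  m  6  5  4  3  2  2  1  2  3
  t  7  6  5  4  3  3  2  2  3
  v  8  7  6  5  4  4  3  3  2
The bottom-right entry gives D[8][8] = 2, so no sequence of fewer than 2 edits works. Backtracking through the table gives one optimal edit sequence (2 edits):
  znmssmtv → znmswmtv (sub s→w @5)
  znmswmtv → znmswmsv (sub t→s @7)
Edit distance = 2.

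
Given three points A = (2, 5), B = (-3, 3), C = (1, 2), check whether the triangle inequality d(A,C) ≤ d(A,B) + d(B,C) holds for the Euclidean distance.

d(A,B) = √(5² + 2²) = √29 ≈ 5.3852, d(B,C) = √(4² + 1²) = √17 ≈ 4.1231, d(A,C) = √(1² + 3²) = √10 ≈ 3.1623.
d(A,C) ≈ 3.1623 ≤ 5.3852 + 4.1231 = 9.5083. Triangle inequality is satisfied.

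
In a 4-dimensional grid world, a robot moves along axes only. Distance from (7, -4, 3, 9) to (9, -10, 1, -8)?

Σ|x_i - y_i| = |7 - 9| + |-4 - (-10)| + |3 - 1| + |9 - (-8)| = 2 + 6 + 2 + 17 = 27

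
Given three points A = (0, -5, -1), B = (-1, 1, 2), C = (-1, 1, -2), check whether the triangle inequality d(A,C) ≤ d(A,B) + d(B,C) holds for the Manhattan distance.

d(A,B) = 1 + 6 + 3 = 10, d(B,C) = 0 + 0 + 4 = 4, d(A,C) = 1 + 6 + 1 = 8.
d(A,C) = 8 ≤ 10 + 4 = 14. Triangle inequality is satisfied.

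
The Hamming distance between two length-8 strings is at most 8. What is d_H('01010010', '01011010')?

Differing positions: 5. Hamming distance = 1. The maximum possible Hamming distance for length-8 strings is 8, so d_H/8 = 1/8 = 0.125.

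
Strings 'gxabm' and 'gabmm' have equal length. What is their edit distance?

Let D[i][j] be the edit distance between the first i characters of 'gxabm' and the first j characters of 'gabmm', with D[i][0] = i, D[0][j] = j, and D[i][j] = D[i-1][j-1] if the characters match, else 1 + min(D[i-1][j], D[i][j-1], D[i-1][j-1]). Filling the table (rows: prefixes of 'gxabm', columns: prefixes of 'gabmm'):
     ε  g  a  b  m  m
  ε  0  1  2  3  4  5
  g  1  0  1  2  3  4
  x  2  1  1  2  3  4
  a  3  2  1  2  3  4
  b  4  3  2  1  2  3
  m  5  4  3  2  1  2
The bottom-right entry gives D[5][5] = 2, so no sequence of fewer than 2 edits works. Backtracking through the table gives one optimal edit sequence (2 edits):
  gxabm → gabm (del x @2)
  gabm → gabmm (ins m @4)
Edit distance = 2.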